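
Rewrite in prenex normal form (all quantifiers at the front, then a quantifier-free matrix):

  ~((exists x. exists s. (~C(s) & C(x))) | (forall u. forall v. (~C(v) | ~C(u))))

forall x. forall s. exists u. exists v. ((C(s) | ~C(x)) & C(v) & C(u))

Drive negations inward (¬∀x A ≡ ∃x ¬A, ¬∃x A ≡ ∀x ¬A, De Morgan for ∧/∨):
  (forall x. forall s. (C(s) | ~C(x))) & (exists u. exists v. (C(v) & C(u)))
All bound variables are already distinct, so no renaming is needed.
Pull the quantifiers to the front (each side's bound variable is not free in the other side):
  forall x. forall s. exists u. exists v. ((C(s) | ~C(x)) & C(v) & C(u))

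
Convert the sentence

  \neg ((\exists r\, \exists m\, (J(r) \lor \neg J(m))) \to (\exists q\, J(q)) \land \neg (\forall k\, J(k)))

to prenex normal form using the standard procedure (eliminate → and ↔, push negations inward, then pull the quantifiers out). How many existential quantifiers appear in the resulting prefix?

Rewrite implications/biconditionals: A → B as ¬A ∨ B.
  \neg (\neg (\exists r\, \exists m\, (J(r) \lor \neg J(m))) \lor (\exists q\, J(q)) \land \neg (\forall k\, J(k)))
Move each ¬ inward, flipping quantifiers it crosses:
  (\exists r\, \exists m\, (J(r) \lor \neg J(m))) \land ((\forall q\, \neg J(q)) \lor (\forall k\, J(k)))
All bound variables are already distinct, so no renaming is needed.
Finally move all quantifiers to the prefix:
  \exists r\, \exists m\, \forall q\, \forall k\, ((J(r) \lor \neg J(m)) \land (\neg J(q) \lor J(k)))
The prefix is \exists r \exists m \forall q \forall k: 2 universal, 2 existential.

2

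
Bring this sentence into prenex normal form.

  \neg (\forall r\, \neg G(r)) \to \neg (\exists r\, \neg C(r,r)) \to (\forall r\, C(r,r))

First replace A → B with ¬A ∨ B.
  \neg \neg (\forall r\, \neg G(r)) \lor \neg \neg (\exists r\, \neg C(r,r)) \lor (\forall r\, C(r,r))
Move each ¬ inward, flipping quantifiers it crosses:
  (\forall r\, \neg G(r)) \lor (\exists r\, \neg C(r,r)) \lor (\forall r\, C(r,r))
Standardize variables apart so no two quantifiers bind the same name: r↦t, r↦v.
  (\forall r\, \neg G(r)) \lor (\exists t\, \neg C(t,t)) \lor (\forall v\, C(v,v))
Extract every quantifier outward, since the variables are now distinct and don't occur free across branches:
  \forall r\, \exists t\, \forall v\, (\neg G(r) \lor \neg C(t,t) \lor C(v,v))

\forall r\, \exists t\, \forall v\, (\neg G(r) \lor \neg C(t,t) \lor C(v,v))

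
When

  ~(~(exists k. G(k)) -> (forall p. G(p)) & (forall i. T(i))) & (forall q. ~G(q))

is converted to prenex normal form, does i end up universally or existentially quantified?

existential

Eliminate → and ↔ using ¬ and ∨.
  ~(~~(exists k. G(k)) | (forall p. G(p)) & (forall i. T(i))) & (forall q. ~G(q))
Drive negations inward (¬∀x A ≡ ∃x ¬A, ¬∃x A ≡ ∀x ¬A, De Morgan for ∧/∨):
  (forall k. ~G(k)) & ((exists p. ~G(p)) | (exists i. ~T(i))) & (forall q. ~G(q))
Extract every quantifier outward, since the variables are now distinct and don't occur free across branches:
  forall k. exists p. exists i. forall q. (~G(k) & (~G(p) | ~T(i)) & ~G(q))
The quantifier forall i sits under an odd number of negations (counting the antecedent side of each →), so it flips to exists i.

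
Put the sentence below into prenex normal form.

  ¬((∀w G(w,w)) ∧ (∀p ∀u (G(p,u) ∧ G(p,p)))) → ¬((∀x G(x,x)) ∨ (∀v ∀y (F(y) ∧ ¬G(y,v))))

∀w ∀p ∀u ∃x ∃v ∃y (G(w,w) ∧ G(p,u) ∧ G(p,p) ∨ ¬G(x,x) ∧ (¬F(y) ∨ G(y,v)))

Eliminate → and ↔ using ¬ and ∨.
  ¬¬((∀w G(w,w)) ∧ (∀p ∀u (G(p,u) ∧ G(p,p)))) ∨ ¬((∀x G(x,x)) ∨ (∀v ∀y (F(y) ∧ ¬G(y,v))))
Push ¬ through the quantifiers and connectives to reach negation normal form:
  (∀w G(w,w)) ∧ (∀p ∀u (G(p,u) ∧ G(p,p))) ∨ (∃x ¬G(x,x)) ∧ (∃v ∃y (¬F(y) ∨ G(y,v)))
Extract every quantifier outward, since the variables are now distinct and don't occur free across branches:
  ∀w ∀p ∀u ∃x ∃v ∃y (G(w,w) ∧ G(p,u) ∧ G(p,p) ∨ ¬G(x,x) ∧ (¬F(y) ∨ G(y,v)))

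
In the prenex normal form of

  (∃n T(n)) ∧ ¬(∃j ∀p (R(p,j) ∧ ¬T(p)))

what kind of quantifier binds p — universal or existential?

Drive negations inward (¬∀x A ≡ ∃x ¬A, ¬∃x A ≡ ∀x ¬A, De Morgan for ∧/∨):
  (∃n T(n)) ∧ (∀j ∃p (¬R(p,j) ∨ T(p)))
Extract every quantifier outward, since the variables are now distinct and don't occur free across branches:
  ∃n ∀j ∃p (T(n) ∧ (¬R(p,j) ∨ T(p)))
The quantifier ∀p sits under an odd number of negations, so it flips to ∃p.

existential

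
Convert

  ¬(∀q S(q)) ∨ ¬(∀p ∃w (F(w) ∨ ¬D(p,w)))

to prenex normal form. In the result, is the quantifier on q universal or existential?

Move each ¬ inward, flipping quantifiers it crosses:
  (∃q ¬S(q)) ∨ (∃p ∀w (¬F(w) ∧ D(p,w)))
All bound variables are already distinct, so no renaming is needed.
Extract every quantifier outward, since the variables are now distinct and don't occur free across branches:
  ∃q ∃p ∀w (¬S(q) ∨ ¬F(w) ∧ D(p,w))
The quantifier ∀q sits under an odd number of negations, so it flips to ∃q.

existential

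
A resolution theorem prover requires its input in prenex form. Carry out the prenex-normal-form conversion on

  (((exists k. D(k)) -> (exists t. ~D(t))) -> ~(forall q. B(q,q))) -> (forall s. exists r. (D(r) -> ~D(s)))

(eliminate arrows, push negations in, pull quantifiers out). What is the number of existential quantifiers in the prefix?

2

First replace A → B with ¬A ∨ B.
  ~(~(~(exists k. D(k)) | (exists t. ~D(t))) | ~(forall q. B(q,q))) | (forall s. exists r. (~D(r) | ~D(s)))
Drive negations inward (¬∀x A ≡ ∃x ¬A, ¬∃x A ≡ ∀x ¬A, De Morgan for ∧/∨):
  ((forall k. ~D(k)) | (exists t. ~D(t))) & (forall q. B(q,q)) | (forall s. exists r. (~D(r) | ~D(s)))
Pull the quantifiers to the front (each side's bound variable is not free in the other side):
  forall k. exists t. forall q. forall s. exists r. ((~D(k) | ~D(t)) & B(q,q) | ~D(r) | ~D(s))
The prefix is forall k exists t forall q forall s exists r: 3 universal, 2 existential.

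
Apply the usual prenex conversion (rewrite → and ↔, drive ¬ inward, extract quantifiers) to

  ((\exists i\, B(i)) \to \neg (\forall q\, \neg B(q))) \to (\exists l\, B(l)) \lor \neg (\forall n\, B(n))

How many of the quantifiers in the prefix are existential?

First replace A → B with ¬A ∨ B.
  \neg (\neg (\exists i\, B(i)) \lor \neg (\forall q\, \neg B(q))) \lor (\exists l\, B(l)) \lor \neg (\forall n\, B(n))
Push ¬ through the quantifiers and connectives to reach negation normal form:
  (\exists i\, B(i)) \land (\forall q\, \neg B(q)) \lor (\exists l\, B(l)) \lor (\exists n\, \neg B(n))
All bound variables are already distinct, so no renaming is needed.
Finally move all quantifiers to the prefix:
  \exists i\, \forall q\, \exists l\, \exists n\, (B(i) \land \neg B(q) \lor B(l) \lor \neg B(n))
The prefix is \exists i \forall q \exists l \exists n: 1 universal, 3 existential.

3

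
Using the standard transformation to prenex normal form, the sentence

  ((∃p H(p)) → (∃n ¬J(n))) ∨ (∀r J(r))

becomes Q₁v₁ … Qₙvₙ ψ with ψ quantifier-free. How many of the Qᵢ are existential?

1

Eliminate → and ↔ using ¬ and ∨.
  ¬(∃p H(p)) ∨ (∃n ¬J(n)) ∨ (∀r J(r))
Drive negations inward (¬∀x A ≡ ∃x ¬A, ¬∃x A ≡ ∀x ¬A, De Morgan for ∧/∨):
  (∀p ¬H(p)) ∨ (∃n ¬J(n)) ∨ (∀r J(r))
Pull the quantifiers to the front (each side's bound variable is not free in the other side):
  ∀p ∃n ∀r (¬H(p) ∨ ¬J(n) ∨ J(r))
The prefix is ∀p ∃n ∀r: 2 universal, 1 existential.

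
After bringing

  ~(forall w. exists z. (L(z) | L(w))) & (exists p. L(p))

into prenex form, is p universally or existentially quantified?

Drive negations inward (¬∀x A ≡ ∃x ¬A, ¬∃x A ≡ ∀x ¬A, De Morgan for ∧/∨):
  (exists w. forall z. (~L(z) & ~L(w))) & (exists p. L(p))
Pull the quantifiers to the front (each side's bound variable is not free in the other side):
  exists w. forall z. exists p. (~L(z) & ~L(w) & L(p))
The quantifier exists p sits under an even number of negations, so it remains existential.

existential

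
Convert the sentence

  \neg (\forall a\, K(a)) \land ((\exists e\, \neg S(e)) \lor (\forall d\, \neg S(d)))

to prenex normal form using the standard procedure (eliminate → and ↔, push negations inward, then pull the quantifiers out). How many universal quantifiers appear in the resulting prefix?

1

Push ¬ through the quantifiers and connectives to reach negation normal form:
  (\exists a\, \neg K(a)) \land ((\exists e\, \neg S(e)) \lor (\forall d\, \neg S(d)))
All bound variables are already distinct, so no renaming is needed.
Finally move all quantifiers to the prefix:
  \exists a\, \exists e\, \forall d\, (\neg K(a) \land (\neg S(e) \lor \neg S(d)))
The prefix is \exists a \exists e \forall d: 1 universal, 2 existential.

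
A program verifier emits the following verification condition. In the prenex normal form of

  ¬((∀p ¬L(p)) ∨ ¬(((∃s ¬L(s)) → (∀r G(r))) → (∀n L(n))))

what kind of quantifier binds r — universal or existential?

Eliminate → and ↔ using ¬ and ∨.
  ¬((∀p ¬L(p)) ∨ ¬(¬(¬(∃s ¬L(s)) ∨ (∀r G(r))) ∨ (∀n L(n))))
Push ¬ through the quantifiers and connectives to reach negation normal form:
  (∃p L(p)) ∧ ((∃s ¬L(s)) ∧ (∃r ¬G(r)) ∨ (∀n L(n)))
All bound variables are already distinct, so no renaming is needed.
Pull the quantifiers to the front (each side's bound variable is not free in the other side):
  ∃p ∃s ∃r ∀n (L(p) ∧ (¬L(s) ∧ ¬G(r) ∨ L(n)))
The quantifier ∀r sits under an odd number of negations (counting the antecedent side of each →), so it flips to ∃r.

existential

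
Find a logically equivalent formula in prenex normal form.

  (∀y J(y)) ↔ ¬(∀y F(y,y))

∃y ∃t ∀c ∀x ((¬J(y) ∨ ¬F(t,t)) ∧ (F(c,c) ∨ J(x)))

Rewrite implications/biconditionals: A → B as ¬A ∨ B; A ↔ B as (¬A ∨ B) ∧ (¬B ∨ A).
  (¬(∀y J(y)) ∨ ¬(∀y F(y,y))) ∧ (¬¬(∀y F(y,y)) ∨ (∀y J(y)))
Push ¬ through the quantifiers and connectives to reach negation normal form:
  ((∃y ¬J(y)) ∨ (∃y ¬F(y,y))) ∧ ((∀y F(y,y)) ∨ (∀y J(y)))
Standardize variables apart so no two quantifiers bind the same name: y↦t, y↦c, y↦x.
  ((∃y ¬J(y)) ∨ (∃t ¬F(t,t))) ∧ ((∀c F(c,c)) ∨ (∀x J(x)))
Finally move all quantifiers to the prefix:
  ∃y ∃t ∀c ∀x ((¬J(y) ∨ ¬F(t,t)) ∧ (F(c,c) ∨ J(x)))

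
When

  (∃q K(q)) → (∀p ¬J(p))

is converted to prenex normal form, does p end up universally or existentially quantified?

First replace A → B with ¬A ∨ B.
  ¬(∃q K(q)) ∨ (∀p ¬J(p))
Move each ¬ inward, flipping quantifiers it crosses:
  (∀q ¬K(q)) ∨ (∀p ¬J(p))
Finally move all quantifiers to the prefix:
  ∀q ∀p (¬K(q) ∨ ¬J(p))
The quantifier ∀p sits under an even number of negations (counting the antecedent side of each →), so it remains universal.

universal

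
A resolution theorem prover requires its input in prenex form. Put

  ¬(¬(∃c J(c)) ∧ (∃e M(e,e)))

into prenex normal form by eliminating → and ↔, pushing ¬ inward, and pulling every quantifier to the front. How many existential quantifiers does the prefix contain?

Push ¬ through the quantifiers and connectives to reach negation normal form:
  (∃c J(c)) ∨ (∀e ¬M(e,e))
Pull the quantifiers to the front (each side's bound variable is not free in the other side):
  ∃c ∀e (J(c) ∨ ¬M(e,e))
The prefix is ∃c ∀e: 1 universal, 1 existential.

1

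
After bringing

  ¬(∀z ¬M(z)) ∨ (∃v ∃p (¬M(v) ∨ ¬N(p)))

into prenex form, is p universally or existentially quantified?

Push ¬ through the quantifiers and connectives to reach negation normal form:
  (∃z M(z)) ∨ (∃v ∃p (¬M(v) ∨ ¬N(p)))
Finally move all quantifiers to the prefix:
  ∃z ∃v ∃p (M(z) ∨ ¬M(v) ∨ ¬N(p))
The quantifier ∃p sits under an even number of negations, so it remains existential.

existential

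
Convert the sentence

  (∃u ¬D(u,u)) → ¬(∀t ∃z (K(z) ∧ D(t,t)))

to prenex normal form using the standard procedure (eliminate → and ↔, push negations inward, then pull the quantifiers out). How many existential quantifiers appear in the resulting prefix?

1

Rewrite implications/biconditionals: A → B as ¬A ∨ B.
  ¬(∃u ¬D(u,u)) ∨ ¬(∀t ∃z (K(z) ∧ D(t,t)))
Move each ¬ inward, flipping quantifiers it crosses:
  (∀u D(u,u)) ∨ (∃t ∀z (¬K(z) ∨ ¬D(t,t)))
All bound variables are already distinct, so no renaming is needed.
Pull the quantifiers to the front (each side's bound variable is not free in the other side):
  ∀u ∃t ∀z (D(u,u) ∨ ¬K(z) ∨ ¬D(t,t))
The prefix is ∀u ∃t ∀z: 2 universal, 1 existential.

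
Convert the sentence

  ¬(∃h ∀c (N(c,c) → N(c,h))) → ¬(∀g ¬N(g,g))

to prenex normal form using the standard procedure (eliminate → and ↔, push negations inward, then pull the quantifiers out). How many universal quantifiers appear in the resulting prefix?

Eliminate → and ↔ using ¬ and ∨.
  ¬¬(∃h ∀c (¬N(c,c) ∨ N(c,h))) ∨ ¬(∀g ¬N(g,g))
Push ¬ through the quantifiers and connectives to reach negation normal form:
  (∃h ∀c (¬N(c,c) ∨ N(c,h))) ∨ (∃g N(g,g))
Extract every quantifier outward, since the variables are now distinct and don't occur free across branches:
  ∃h ∀c ∃g (¬N(c,c) ∨ N(c,h) ∨ N(g,g))
The prefix is ∃h ∀c ∃g: 1 universal, 2 existential.

1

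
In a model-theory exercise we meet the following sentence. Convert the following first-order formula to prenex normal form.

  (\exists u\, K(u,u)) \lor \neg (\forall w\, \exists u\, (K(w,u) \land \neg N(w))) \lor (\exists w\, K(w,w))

Move each ¬ inward, flipping quantifiers it crosses:
  (\exists u\, K(u,u)) \lor (\exists w\, \forall u\, (\neg K(w,u) \lor N(w))) \lor (\exists w\, K(w,w))
Standardize variables apart so no two quantifiers bind the same name: u↦t, w↦p.
  (\exists u\, K(u,u)) \lor (\exists w\, \forall t\, (\neg K(w,t) \lor N(w))) \lor (\exists p\, K(p,p))
Finally move all quantifiers to the prefix:
  \exists u\, \exists w\, \forall t\, \exists p\, (K(u,u) \lor \neg K(w,t) \lor N(w) \lor K(p,p))

\exists u\, \exists w\, \forall t\, \exists p\, (K(u,u) \lor \neg K(w,t) \lor N(w) \lor K(p,p))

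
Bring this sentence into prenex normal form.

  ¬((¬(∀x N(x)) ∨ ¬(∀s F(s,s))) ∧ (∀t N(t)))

Push ¬ through the quantifiers and connectives to reach negation normal form:
  (∀x N(x)) ∧ (∀s F(s,s)) ∨ (∃t ¬N(t))
All bound variables are already distinct, so no renaming is needed.
Finally move all quantifiers to the prefix:
  ∀x ∀s ∃t (N(x) ∧ F(s,s) ∨ ¬N(t))

∀x ∀s ∃t (N(x) ∧ F(s,s) ∨ ¬N(t))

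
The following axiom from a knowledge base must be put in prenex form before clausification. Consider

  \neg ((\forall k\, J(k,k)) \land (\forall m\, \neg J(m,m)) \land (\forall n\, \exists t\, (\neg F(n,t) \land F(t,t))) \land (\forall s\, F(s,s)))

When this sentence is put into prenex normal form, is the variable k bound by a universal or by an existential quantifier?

existential

Move each ¬ inward, flipping quantifiers it crosses:
  (\exists k\, \neg J(k,k)) \lor (\exists m\, J(m,m)) \lor (\exists n\, \forall t\, (F(n,t) \lor \neg F(t,t))) \lor (\exists s\, \neg F(s,s))
Extract every quantifier outward, since the variables are now distinct and don't occur free across branches:
  \exists k\, \exists m\, \exists n\, \forall t\, \exists s\, (\neg J(k,k) \lor J(m,m) \lor F(n,t) \lor \neg F(t,t) \lor \neg F(s,s))
The quantifier \forall k sits under an odd number of negations, so it flips to \exists k.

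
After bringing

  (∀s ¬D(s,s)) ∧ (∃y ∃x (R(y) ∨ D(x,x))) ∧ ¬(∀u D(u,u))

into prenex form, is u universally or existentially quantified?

existential

Push ¬ through the quantifiers and connectives to reach negation normal form:
  (∀s ¬D(s,s)) ∧ (∃y ∃x (R(y) ∨ D(x,x))) ∧ (∃u ¬D(u,u))
All bound variables are already distinct, so no renaming is needed.
Pull the quantifiers to the front (each side's bound variable is not free in the other side):
  ∀s ∃y ∃x ∃u (¬D(s,s) ∧ (R(y) ∨ D(x,x)) ∧ ¬D(u,u))
The quantifier ∀u sits under an odd number of negations, so it flips to ∃u.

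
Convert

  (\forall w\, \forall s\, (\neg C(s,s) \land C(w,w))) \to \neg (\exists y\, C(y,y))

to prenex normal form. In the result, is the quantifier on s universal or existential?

Rewrite implications/biconditionals: A → B as ¬A ∨ B.
  \neg (\forall w\, \forall s\, (\neg C(s,s) \land C(w,w))) \lor \neg (\exists y\, C(y,y))
Push ¬ through the quantifiers and connectives to reach negation normal form:
  (\exists w\, \exists s\, (C(s,s) \lor \neg C(w,w))) \lor (\forall y\, \neg C(y,y))
Pull the quantifiers to the front (each side's bound variable is not free in the other side):
  \exists w\, \exists s\, \forall y\, (C(s,s) \lor \neg C(w,w) \lor \neg C(y,y))
The quantifier \forall s sits under an odd number of negations (counting the antecedent side of each →), so it flips to \exists s.

existential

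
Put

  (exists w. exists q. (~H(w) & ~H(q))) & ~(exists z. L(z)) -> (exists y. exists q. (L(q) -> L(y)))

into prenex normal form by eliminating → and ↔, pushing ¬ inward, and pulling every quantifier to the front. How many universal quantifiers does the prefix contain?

Eliminate → and ↔ using ¬ and ∨.
  ~((exists w. exists q. (~H(w) & ~H(q))) & ~(exists z. L(z))) | (exists y. exists q. (~L(q) | L(y)))
Push ¬ through the quantifiers and connectives to reach negation normal form:
  (forall w. forall q. (H(w) | H(q))) | (exists z. L(z)) | (exists y. exists q. (~L(q) | L(y)))
Standardize variables apart so no two quantifiers bind the same name: q↦b.
  (forall w. forall q. (H(w) | H(q))) | (exists z. L(z)) | (exists y. exists b. (~L(b) | L(y)))
Pull the quantifiers to the front (each side's bound variable is not free in the other side):
  forall w. forall q. exists z. exists y. exists b. (H(w) | H(q) | L(z) | ~L(b) | L(y))
The prefix is forall w forall q exists z exists y exists b: 2 universal, 3 existential.

2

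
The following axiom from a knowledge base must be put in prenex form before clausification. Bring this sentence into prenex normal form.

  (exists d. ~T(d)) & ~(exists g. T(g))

Drive negations inward (¬∀x A ≡ ∃x ¬A, ¬∃x A ≡ ∀x ¬A, De Morgan for ∧/∨):
  (exists d. ~T(d)) & (forall g. ~T(g))
All bound variables are already distinct, so no renaming is needed.
Finally move all quantifiers to the prefix:
  exists d. forall g. (~T(d) & ~T(g))

exists d. forall g. (~T(d) & ~T(g))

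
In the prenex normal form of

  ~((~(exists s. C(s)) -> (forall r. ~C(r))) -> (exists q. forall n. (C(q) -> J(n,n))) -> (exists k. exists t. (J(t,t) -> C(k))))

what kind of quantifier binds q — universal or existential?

Eliminate → and ↔ using ¬ and ∨.
  ~(~(~~(exists s. C(s)) | (forall r. ~C(r))) | ~(exists q. forall n. (~C(q) | J(n,n))) | (exists k. exists t. (~J(t,t) | C(k))))
Push ¬ through the quantifiers and connectives to reach negation normal form:
  ((exists s. C(s)) | (forall r. ~C(r))) & (exists q. forall n. (~C(q) | J(n,n))) & (forall k. forall t. (J(t,t) & ~C(k)))
All bound variables are already distinct, so no renaming is needed.
Finally move all quantifiers to the prefix:
  exists s. forall r. exists q. forall n. forall k. forall t. ((C(s) | ~C(r)) & (~C(q) | J(n,n)) & J(t,t) & ~C(k))
The quantifier exists q sits under an even number of negations (counting the antecedent side of each →), so it remains existential.

existential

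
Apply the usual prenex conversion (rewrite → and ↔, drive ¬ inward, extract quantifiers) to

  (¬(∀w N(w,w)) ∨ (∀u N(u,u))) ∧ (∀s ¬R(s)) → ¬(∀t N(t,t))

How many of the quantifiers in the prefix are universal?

1

First replace A → B with ¬A ∨ B.
  ¬((¬(∀w N(w,w)) ∨ (∀u N(u,u))) ∧ (∀s ¬R(s))) ∨ ¬(∀t N(t,t))
Drive negations inward (¬∀x A ≡ ∃x ¬A, ¬∃x A ≡ ∀x ¬A, De Morgan for ∧/∨):
  (∀w N(w,w)) ∧ (∃u ¬N(u,u)) ∨ (∃s R(s)) ∨ (∃t ¬N(t,t))
All bound variables are already distinct, so no renaming is needed.
Finally move all quantifiers to the prefix:
  ∀w ∃u ∃s ∃t (N(w,w) ∧ ¬N(u,u) ∨ R(s) ∨ ¬N(t,t))
The prefix is ∀w ∃u ∃s ∃t: 1 universal, 3 existential.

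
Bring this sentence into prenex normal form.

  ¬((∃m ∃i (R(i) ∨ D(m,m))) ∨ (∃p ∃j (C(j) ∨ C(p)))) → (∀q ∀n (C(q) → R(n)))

Rewrite implications/biconditionals: A → B as ¬A ∨ B.
  ¬¬((∃m ∃i (R(i) ∨ D(m,m))) ∨ (∃p ∃j (C(j) ∨ C(p)))) ∨ (∀q ∀n (¬C(q) ∨ R(n)))
Move each ¬ inward, flipping quantifiers it crosses:
  (∃m ∃i (R(i) ∨ D(m,m))) ∨ (∃p ∃j (C(j) ∨ C(p))) ∨ (∀q ∀n (¬C(q) ∨ R(n)))
All bound variables are already distinct, so no renaming is needed.
Pull the quantifiers to the front (each side's bound variable is not free in the other side):
  ∃m ∃i ∃p ∃j ∀q ∀n (R(i) ∨ D(m,m) ∨ C(j) ∨ C(p) ∨ ¬C(q) ∨ R(n))

∃m ∃i ∃p ∃j ∀q ∀n (R(i) ∨ D(m,m) ∨ C(j) ∨ C(p) ∨ ¬C(q) ∨ R(n))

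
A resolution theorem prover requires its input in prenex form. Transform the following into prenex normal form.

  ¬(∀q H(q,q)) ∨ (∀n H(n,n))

Push ¬ through the quantifiers and connectives to reach negation normal form:
  (∃q ¬H(q,q)) ∨ (∀n H(n,n))
Finally move all quantifiers to the prefix:
  ∃q ∀n (¬H(q,q) ∨ H(n,n))

∃q ∀n (¬H(q,q) ∨ H(n,n))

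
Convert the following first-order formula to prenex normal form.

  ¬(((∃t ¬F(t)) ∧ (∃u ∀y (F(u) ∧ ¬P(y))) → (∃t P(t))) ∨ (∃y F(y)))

∃t ∃u ∀y ∀b ∀s (¬F(t) ∧ F(u) ∧ ¬P(y) ∧ ¬P(b) ∧ ¬F(s))

First replace A → B with ¬A ∨ B.
  ¬(¬((∃t ¬F(t)) ∧ (∃u ∀y (F(u) ∧ ¬P(y)))) ∨ (∃t P(t)) ∨ (∃y F(y)))
Drive negations inward (¬∀x A ≡ ∃x ¬A, ¬∃x A ≡ ∀x ¬A, De Morgan for ∧/∨):
  (∃t ¬F(t)) ∧ (∃u ∀y (F(u) ∧ ¬P(y))) ∧ (∀t ¬P(t)) ∧ (∀y ¬F(y))
Rename bound variables to avoid capture: t↦b, y↦s.
  (∃t ¬F(t)) ∧ (∃u ∀y (F(u) ∧ ¬P(y))) ∧ (∀b ¬P(b)) ∧ (∀s ¬F(s))
Pull the quantifiers to the front (each side's bound variable is not free in the other side):
  ∃t ∃u ∀y ∀b ∀s (¬F(t) ∧ F(u) ∧ ¬P(y) ∧ ¬P(b) ∧ ¬F(s))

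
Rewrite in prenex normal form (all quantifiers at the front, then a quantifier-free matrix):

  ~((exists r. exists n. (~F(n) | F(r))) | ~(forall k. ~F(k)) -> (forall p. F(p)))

exists r. exists n. exists k. exists p. ((~F(n) | F(r) | F(k)) & ~F(p))

Rewrite implications/biconditionals: A → B as ¬A ∨ B.
  ~(~((exists r. exists n. (~F(n) | F(r))) | ~(forall k. ~F(k))) | (forall p. F(p)))
Push ¬ through the quantifiers and connectives to reach negation normal form:
  ((exists r. exists n. (~F(n) | F(r))) | (exists k. F(k))) & (exists p. ~F(p))
All bound variables are already distinct, so no renaming is needed.
Extract every quantifier outward, since the variables are now distinct and don't occur free across branches:
  exists r. exists n. exists k. exists p. ((~F(n) | F(r) | F(k)) & ~F(p))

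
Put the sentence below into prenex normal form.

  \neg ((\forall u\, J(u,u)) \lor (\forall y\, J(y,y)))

\exists u\, \exists y\, (\neg J(u,u) \land \neg J(y,y))

Move each ¬ inward, flipping quantifiers it crosses:
  (\exists u\, \neg J(u,u)) \land (\exists y\, \neg J(y,y))
Pull the quantifiers to the front (each side's bound variable is not free in the other side):
  \exists u\, \exists y\, (\neg J(u,u) \land \neg J(y,y))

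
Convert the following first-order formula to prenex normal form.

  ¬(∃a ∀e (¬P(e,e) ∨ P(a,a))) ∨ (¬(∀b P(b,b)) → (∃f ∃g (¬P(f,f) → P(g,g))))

∀a ∃e ∀b ∃f ∃g (P(e,e) ∧ ¬P(a,a) ∨ P(b,b) ∨ P(f,f) ∨ P(g,g))

Rewrite implications/biconditionals: A → B as ¬A ∨ B.
  ¬(∃a ∀e (¬P(e,e) ∨ P(a,a))) ∨ ¬¬(∀b P(b,b)) ∨ (∃f ∃g (¬¬P(f,f) ∨ P(g,g)))
Move each ¬ inward, flipping quantifiers it crosses:
  (∀a ∃e (P(e,e) ∧ ¬P(a,a))) ∨ (∀b P(b,b)) ∨ (∃f ∃g (P(f,f) ∨ P(g,g)))
Pull the quantifiers to the front (each side's bound variable is not free in the other side):
  ∀a ∃e ∀b ∃f ∃g (P(e,e) ∧ ¬P(a,a) ∨ P(b,b) ∨ P(f,f) ∨ P(g,g))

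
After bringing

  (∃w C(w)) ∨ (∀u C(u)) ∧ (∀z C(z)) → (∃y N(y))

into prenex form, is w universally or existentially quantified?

Eliminate → and ↔ using ¬ and ∨.
  ¬((∃w C(w)) ∨ (∀u C(u)) ∧ (∀z C(z))) ∨ (∃y N(y))
Push ¬ through the quantifiers and connectives to reach negation normal form:
  (∀w ¬C(w)) ∧ ((∃u ¬C(u)) ∨ (∃z ¬C(z))) ∨ (∃y N(y))
All bound variables are already distinct, so no renaming is needed.
Extract every quantifier outward, since the variables are now distinct and don't occur free across branches:
  ∀w ∃u ∃z ∃y (¬C(w) ∧ (¬C(u) ∨ ¬C(z)) ∨ N(y))
The quantifier ∃w sits under an odd number of negations (counting the antecedent side of each →), so it flips to ∀w.

universal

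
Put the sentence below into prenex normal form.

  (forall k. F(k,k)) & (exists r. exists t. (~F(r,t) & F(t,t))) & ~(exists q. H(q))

Move each ¬ inward, flipping quantifiers it crosses:
  (forall k. F(k,k)) & (exists r. exists t. (~F(r,t) & F(t,t))) & (forall q. ~H(q))
All bound variables are already distinct, so no renaming is needed.
Pull the quantifiers to the front (each side's bound variable is not free in the other side):
  forall k. exists r. exists t. forall q. (F(k,k) & ~F(r,t) & F(t,t) & ~H(q))

forall k. exists r. exists t. forall q. (F(k,k) & ~F(r,t) & F(t,t) & ~H(q))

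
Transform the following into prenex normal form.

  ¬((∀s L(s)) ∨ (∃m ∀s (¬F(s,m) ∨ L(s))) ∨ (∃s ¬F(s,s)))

∃s ∀m ∃v ∀v1 (¬L(s) ∧ F(v,m) ∧ ¬L(v) ∧ F(v1,v1))

Push ¬ through the quantifiers and connectives to reach negation normal form:
  (∃s ¬L(s)) ∧ (∀m ∃s (F(s,m) ∧ ¬L(s))) ∧ (∀s F(s,s))
Give each quantifier a distinct variable: s↦v, s↦v1.
  (∃s ¬L(s)) ∧ (∀m ∃v (F(v,m) ∧ ¬L(v))) ∧ (∀v1 F(v1,v1))
Extract every quantifier outward, since the variables are now distinct and don't occur free across branches:
  ∃s ∀m ∃v ∀v1 (¬L(s) ∧ F(v,m) ∧ ¬L(v) ∧ F(v1,v1))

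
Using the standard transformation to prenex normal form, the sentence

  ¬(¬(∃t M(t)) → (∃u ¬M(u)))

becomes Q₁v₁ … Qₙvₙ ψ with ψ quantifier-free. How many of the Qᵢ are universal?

First replace A → B with ¬A ∨ B.
  ¬(¬¬(∃t M(t)) ∨ (∃u ¬M(u)))
Move each ¬ inward, flipping quantifiers it crosses:
  (∀t ¬M(t)) ∧ (∀u M(u))
All bound variables are already distinct, so no renaming is needed.
Pull the quantifiers to the front (each side's bound variable is not free in the other side):
  ∀t ∀u (¬M(t) ∧ M(u))
The prefix is ∀t ∀u: 2 universal, 0 existential.

2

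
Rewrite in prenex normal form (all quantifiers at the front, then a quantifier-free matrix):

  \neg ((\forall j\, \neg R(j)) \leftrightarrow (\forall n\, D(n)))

\forall j\, \exists n\, \forall v1\, \exists p\, (\neg R(j) \land \neg D(n) \lor D(v1) \land R(p))

Rewrite implications/biconditionals: A → B as ¬A ∨ B; A ↔ B as (¬A ∨ B) ∧ (¬B ∨ A).
  \neg ((\neg (\forall j\, \neg R(j)) \lor (\forall n\, D(n))) \land (\neg (\forall n\, D(n)) \lor (\forall j\, \neg R(j))))
Move each ¬ inward, flipping quantifiers it crosses:
  (\forall j\, \neg R(j)) \land (\exists n\, \neg D(n)) \lor (\forall n\, D(n)) \land (\exists j\, R(j))
Rename bound variables to avoid capture: n↦v1, j↦p.
  (\forall j\, \neg R(j)) \land (\exists n\, \neg D(n)) \lor (\forall v1\, D(v1)) \land (\exists p\, R(p))
Finally move all quantifiers to the prefix:
  \forall j\, \exists n\, \forall v1\, \exists p\, (\neg R(j) \land \neg D(n) \lor D(v1) \land R(p))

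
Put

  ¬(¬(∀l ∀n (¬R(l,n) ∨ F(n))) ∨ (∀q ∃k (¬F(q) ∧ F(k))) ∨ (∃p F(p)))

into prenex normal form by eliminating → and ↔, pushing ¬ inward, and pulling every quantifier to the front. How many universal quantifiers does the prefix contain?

4

Push ¬ through the quantifiers and connectives to reach negation normal form:
  (∀l ∀n (¬R(l,n) ∨ F(n))) ∧ (∃q ∀k (F(q) ∨ ¬F(k))) ∧ (∀p ¬F(p))
Extract every quantifier outward, since the variables are now distinct and don't occur free across branches:
  ∀l ∀n ∃q ∀k ∀p ((¬R(l,n) ∨ F(n)) ∧ (F(q) ∨ ¬F(k)) ∧ ¬F(p))
The prefix is ∀l ∀n ∃q ∀k ∀p: 4 universal, 1 existential.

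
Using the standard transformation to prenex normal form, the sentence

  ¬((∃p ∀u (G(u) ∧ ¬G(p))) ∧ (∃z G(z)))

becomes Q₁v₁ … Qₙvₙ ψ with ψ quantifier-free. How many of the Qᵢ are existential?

Push ¬ through the quantifiers and connectives to reach negation normal form:
  (∀p ∃u (¬G(u) ∨ G(p))) ∨ (∀z ¬G(z))
All bound variables are already distinct, so no renaming is needed.
Extract every quantifier outward, since the variables are now distinct and don't occur free across branches:
  ∀p ∃u ∀z (¬G(u) ∨ G(p) ∨ ¬G(z))
The prefix is ∀p ∃u ∀z: 2 universal, 1 existential.

1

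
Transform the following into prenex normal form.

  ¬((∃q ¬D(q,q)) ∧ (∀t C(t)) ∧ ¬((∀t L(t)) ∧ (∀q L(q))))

∀q ∃t ∀v ∀x (D(q,q) ∨ ¬C(t) ∨ L(v) ∧ L(x))

Move each ¬ inward, flipping quantifiers it crosses:
  (∀q D(q,q)) ∨ (∃t ¬C(t)) ∨ (∀t L(t)) ∧ (∀q L(q))
Give each quantifier a distinct variable: t↦v, q↦x.
  (∀q D(q,q)) ∨ (∃t ¬C(t)) ∨ (∀v L(v)) ∧ (∀x L(x))
Pull the quantifiers to the front (each side's bound variable is not free in the other side):
  ∀q ∃t ∀v ∀x (D(q,q) ∨ ¬C(t) ∨ L(v) ∧ L(x))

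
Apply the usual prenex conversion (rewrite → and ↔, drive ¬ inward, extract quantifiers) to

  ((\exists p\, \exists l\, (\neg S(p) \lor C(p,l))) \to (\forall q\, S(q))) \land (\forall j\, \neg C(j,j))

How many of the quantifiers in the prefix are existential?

0

First replace A → B with ¬A ∨ B.
  (\neg (\exists p\, \exists l\, (\neg S(p) \lor C(p,l))) \lor (\forall q\, S(q))) \land (\forall j\, \neg C(j,j))
Push ¬ through the quantifiers and connectives to reach negation normal form:
  ((\forall p\, \forall l\, (S(p) \land \neg C(p,l))) \lor (\forall q\, S(q))) \land (\forall j\, \neg C(j,j))
All bound variables are already distinct, so no renaming is needed.
Extract every quantifier outward, since the variables are now distinct and don't occur free across branches:
  \forall p\, \forall l\, \forall q\, \forall j\, ((S(p) \land \neg C(p,l) \lor S(q)) \land \neg C(j,j))
The prefix is \forall p \forall l \forall q \forall j: 4 universal, 0 existential.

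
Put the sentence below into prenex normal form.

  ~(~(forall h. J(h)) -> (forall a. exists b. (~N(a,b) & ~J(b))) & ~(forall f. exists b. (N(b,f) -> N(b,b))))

First replace A → B with ¬A ∨ B.
  ~(~~(forall h. J(h)) | (forall a. exists b. (~N(a,b) & ~J(b))) & ~(forall f. exists b. (~N(b,f) | N(b,b))))
Push ¬ through the quantifiers and connectives to reach negation normal form:
  (exists h. ~J(h)) & ((exists a. forall b. (N(a,b) | J(b))) | (forall f. exists b. (~N(b,f) | N(b,b))))
Give each quantifier a distinct variable: b↦s.
  (exists h. ~J(h)) & ((exists a. forall b. (N(a,b) | J(b))) | (forall f. exists s. (~N(s,f) | N(s,s))))
Pull the quantifiers to the front (each side's bound variable is not free in the other side):
  exists h. exists a. forall b. forall f. exists s. (~J(h) & (N(a,b) | J(b) | ~N(s,f) | N(s,s)))

exists h. exists a. forall b. forall f. exists s. (~J(h) & (N(a,b) | J(b) | ~N(s,f) | N(s,s)))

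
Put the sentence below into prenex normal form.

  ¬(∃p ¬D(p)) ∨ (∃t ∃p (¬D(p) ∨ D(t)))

∀p ∃t ∃u1 (D(p) ∨ ¬D(u1) ∨ D(t))

Move each ¬ inward, flipping quantifiers it crosses:
  (∀p D(p)) ∨ (∃t ∃p (¬D(p) ∨ D(t)))
Standardize variables apart so no two quantifiers bind the same name: p↦u1.
  (∀p D(p)) ∨ (∃t ∃u1 (¬D(u1) ∨ D(t)))
Finally move all quantifiers to the prefix:
  ∀p ∃t ∃u1 (D(p) ∨ ¬D(u1) ∨ D(t))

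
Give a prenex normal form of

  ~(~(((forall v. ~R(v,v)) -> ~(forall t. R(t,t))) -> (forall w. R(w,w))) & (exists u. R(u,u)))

Rewrite implications/biconditionals: A → B as ¬A ∨ B.
  ~(~(~(~(forall v. ~R(v,v)) | ~(forall t. R(t,t))) | (forall w. R(w,w))) & (exists u. R(u,u)))
Move each ¬ inward, flipping quantifiers it crosses:
  (forall v. ~R(v,v)) & (forall t. R(t,t)) | (forall w. R(w,w)) | (forall u. ~R(u,u))
All bound variables are already distinct, so no renaming is needed.
Extract every quantifier outward, since the variables are now distinct and don't occur free across branches:
  forall v. forall t. forall w. forall u. (~R(v,v) & R(t,t) | R(w,w) | ~R(u,u))

forall v. forall t. forall w. forall u. (~R(v,v) & R(t,t) | R(w,w) | ~R(u,u))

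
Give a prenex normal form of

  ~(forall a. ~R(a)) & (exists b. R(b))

Drive negations inward (¬∀x A ≡ ∃x ¬A, ¬∃x A ≡ ∀x ¬A, De Morgan for ∧/∨):
  (exists a. R(a)) & (exists b. R(b))
All bound variables are already distinct, so no renaming is needed.
Finally move all quantifiers to the prefix:
  exists a. exists b. (R(a) & R(b))

exists a. exists b. (R(a) & R(b))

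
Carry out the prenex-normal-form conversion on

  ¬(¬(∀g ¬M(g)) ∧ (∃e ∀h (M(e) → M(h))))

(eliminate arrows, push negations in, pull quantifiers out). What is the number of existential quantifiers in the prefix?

1

Rewrite implications/biconditionals: A → B as ¬A ∨ B.
  ¬(¬(∀g ¬M(g)) ∧ (∃e ∀h (¬M(e) ∨ M(h))))
Move each ¬ inward, flipping quantifiers it crosses:
  (∀g ¬M(g)) ∨ (∀e ∃h (M(e) ∧ ¬M(h)))
Extract every quantifier outward, since the variables are now distinct and don't occur free across branches:
  ∀g ∀e ∃h (¬M(g) ∨ M(e) ∧ ¬M(h))
The prefix is ∀g ∀e ∃h: 2 universal, 1 existential.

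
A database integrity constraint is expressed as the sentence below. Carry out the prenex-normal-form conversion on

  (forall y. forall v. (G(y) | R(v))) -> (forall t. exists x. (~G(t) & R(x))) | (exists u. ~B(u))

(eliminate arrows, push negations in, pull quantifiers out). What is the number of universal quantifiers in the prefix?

Rewrite implications/biconditionals: A → B as ¬A ∨ B.
  ~(forall y. forall v. (G(y) | R(v))) | (forall t. exists x. (~G(t) & R(x))) | (exists u. ~B(u))
Drive negations inward (¬∀x A ≡ ∃x ¬A, ¬∃x A ≡ ∀x ¬A, De Morgan for ∧/∨):
  (exists y. exists v. (~G(y) & ~R(v))) | (forall t. exists x. (~G(t) & R(x))) | (exists u. ~B(u))
All bound variables are already distinct, so no renaming is needed.
Pull the quantifiers to the front (each side's bound variable is not free in the other side):
  exists y. exists v. forall t. exists x. exists u. (~G(y) & ~R(v) | ~G(t) & R(x) | ~B(u))
The prefix is exists y exists v forall t exists x exists u: 1 universal, 4 existential.

1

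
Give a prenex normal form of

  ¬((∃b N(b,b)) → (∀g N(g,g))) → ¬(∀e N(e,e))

Rewrite implications/biconditionals: A → B as ¬A ∨ B.
  ¬¬(¬(∃b N(b,b)) ∨ (∀g N(g,g))) ∨ ¬(∀e N(e,e))
Move each ¬ inward, flipping quantifiers it crosses:
  (∀b ¬N(b,b)) ∨ (∀g N(g,g)) ∨ (∃e ¬N(e,e))
Finally move all quantifiers to the prefix:
  ∀b ∀g ∃e (¬N(b,b) ∨ N(g,g) ∨ ¬N(e,e))

∀b ∀g ∃e (¬N(b,b) ∨ N(g,g) ∨ ¬N(e,e))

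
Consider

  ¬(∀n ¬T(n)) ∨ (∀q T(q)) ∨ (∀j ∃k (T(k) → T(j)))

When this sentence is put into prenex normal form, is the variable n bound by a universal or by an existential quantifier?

existential

First replace A → B with ¬A ∨ B.
  ¬(∀n ¬T(n)) ∨ (∀q T(q)) ∨ (∀j ∃k (¬T(k) ∨ T(j)))
Drive negations inward (¬∀x A ≡ ∃x ¬A, ¬∃x A ≡ ∀x ¬A, De Morgan for ∧/∨):
  (∃n T(n)) ∨ (∀q T(q)) ∨ (∀j ∃k (¬T(k) ∨ T(j)))
All bound variables are already distinct, so no renaming is needed.
Pull the quantifiers to the front (each side's bound variable is not free in the other side):
  ∃n ∀q ∀j ∃k (T(n) ∨ T(q) ∨ ¬T(k) ∨ T(j))
The quantifier ∀n sits under an odd number of negations (counting the antecedent side of each →), so it flips to ∃n.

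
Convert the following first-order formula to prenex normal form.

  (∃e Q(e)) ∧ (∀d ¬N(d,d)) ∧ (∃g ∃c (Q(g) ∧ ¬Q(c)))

∃e ∀d ∃g ∃c (Q(e) ∧ ¬N(d,d) ∧ Q(g) ∧ ¬Q(c))

All bound variables are already distinct, so no renaming is needed.
Finally move all quantifiers to the prefix:
  ∃e ∀d ∃g ∃c (Q(e) ∧ ¬N(d,d) ∧ Q(g) ∧ ¬Q(c))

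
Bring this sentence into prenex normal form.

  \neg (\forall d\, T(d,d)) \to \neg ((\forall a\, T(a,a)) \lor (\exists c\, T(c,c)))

\forall d\, \exists a\, \forall c\, (T(d,d) \lor \neg T(a,a) \land \neg T(c,c))

Rewrite implications/biconditionals: A → B as ¬A ∨ B.
  \neg \neg (\forall d\, T(d,d)) \lor \neg ((\forall a\, T(a,a)) \lor (\exists c\, T(c,c)))
Push ¬ through the quantifiers and connectives to reach negation normal form:
  (\forall d\, T(d,d)) \lor (\exists a\, \neg T(a,a)) \land (\forall c\, \neg T(c,c))
All bound variables are already distinct, so no renaming is needed.
Finally move all quantifiers to the prefix:
  \forall d\, \exists a\, \forall c\, (T(d,d) \lor \neg T(a,a) \land \neg T(c,c))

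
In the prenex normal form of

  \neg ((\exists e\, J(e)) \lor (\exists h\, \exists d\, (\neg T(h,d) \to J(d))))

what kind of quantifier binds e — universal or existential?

universal

First replace A → B with ¬A ∨ B.
  \neg ((\exists e\, J(e)) \lor (\exists h\, \exists d\, (\neg \neg T(h,d) \lor J(d))))
Move each ¬ inward, flipping quantifiers it crosses:
  (\forall e\, \neg J(e)) \land (\forall h\, \forall d\, (\neg T(h,d) \land \neg J(d)))
Pull the quantifiers to the front (each side's bound variable is not free in the other side):
  \forall e\, \forall h\, \forall d\, (\neg J(e) \land \neg T(h,d) \land \neg J(d))
The quantifier \exists e sits under an odd number of negations (counting the antecedent side of each →), so it flips to \forall e.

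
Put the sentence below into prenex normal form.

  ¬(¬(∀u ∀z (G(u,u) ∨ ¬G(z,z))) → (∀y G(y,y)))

First replace A → B with ¬A ∨ B.
  ¬(¬¬(∀u ∀z (G(u,u) ∨ ¬G(z,z))) ∨ (∀y G(y,y)))
Push ¬ through the quantifiers and connectives to reach negation normal form:
  (∃u ∃z (¬G(u,u) ∧ G(z,z))) ∧ (∃y ¬G(y,y))
Pull the quantifiers to the front (each side's bound variable is not free in the other side):
  ∃u ∃z ∃y (¬G(u,u) ∧ G(z,z) ∧ ¬G(y,y))

∃u ∃z ∃y (¬G(u,u) ∧ G(z,z) ∧ ¬G(y,y))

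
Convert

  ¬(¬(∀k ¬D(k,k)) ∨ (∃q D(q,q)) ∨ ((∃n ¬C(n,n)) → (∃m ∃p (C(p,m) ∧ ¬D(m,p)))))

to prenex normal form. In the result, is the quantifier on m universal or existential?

Eliminate → and ↔ using ¬ and ∨.
  ¬(¬(∀k ¬D(k,k)) ∨ (∃q D(q,q)) ∨ ¬(∃n ¬C(n,n)) ∨ (∃m ∃p (C(p,m) ∧ ¬D(m,p))))
Push ¬ through the quantifiers and connectives to reach negation normal form:
  (∀k ¬D(k,k)) ∧ (∀q ¬D(q,q)) ∧ (∃n ¬C(n,n)) ∧ (∀m ∀p (¬C(p,m) ∨ D(m,p)))
Extract every quantifier outward, since the variables are now distinct and don't occur free across branches:
  ∀k ∀q ∃n ∀m ∀p (¬D(k,k) ∧ ¬D(q,q) ∧ ¬C(n,n) ∧ (¬C(p,m) ∨ D(m,p)))
The quantifier ∃m sits under an odd number of negations (counting the antecedent side of each →), so it flips to ∀m.

universal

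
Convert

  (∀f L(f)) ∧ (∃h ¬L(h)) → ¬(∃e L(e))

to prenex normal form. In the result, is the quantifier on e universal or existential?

Eliminate → and ↔ using ¬ and ∨.
  ¬((∀f L(f)) ∧ (∃h ¬L(h))) ∨ ¬(∃e L(e))
Drive negations inward (¬∀x A ≡ ∃x ¬A, ¬∃x A ≡ ∀x ¬A, De Morgan for ∧/∨):
  (∃f ¬L(f)) ∨ (∀h L(h)) ∨ (∀e ¬L(e))
Pull the quantifiers to the front (each side's bound variable is not free in the other side):
  ∃f ∀h ∀e (¬L(f) ∨ L(h) ∨ ¬L(e))
The quantifier ∃e sits under an odd number of negations (counting the antecedent side of each →), so it flips to ∀e.

universal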